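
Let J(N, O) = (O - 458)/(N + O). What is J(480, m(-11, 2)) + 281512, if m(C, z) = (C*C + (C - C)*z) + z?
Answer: 2533603/9 ≈ 2.8151e+5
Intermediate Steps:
m(C, z) = z + C**2 (m(C, z) = (C**2 + 0*z) + z = (C**2 + 0) + z = C**2 + z = z + C**2)
J(N, O) = (-458 + O)/(N + O)
J(480, m(-11, 2)) + 281512 = (-458 + (2 + (-11)**2))/(480 + (2 + (-11)**2)) + 281512 = (-458 + (2 + 121))/(480 + (2 + 121)) + 281512 = (-458 + 123)/(480 + 123) + 281512 = -335/603 + 281512 = (1/603)*(-335) + 281512 = -5/9 + 281512 = 2533603/9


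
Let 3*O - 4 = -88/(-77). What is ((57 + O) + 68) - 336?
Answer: -1465/7 ≈ -209.29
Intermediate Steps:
O = 12/7 (O = 4/3 + (-88/(-77))/3 = 4/3 + (-88*(-1/77))/3 = 4/3 + (1/3)*(8/7) = 4/3 + 8/21 = 12/7 ≈ 1.7143)
((57 + O) + 68) - 336 = ((57 + 12/7) + 68) - 336 = (411/7 + 68) - 336 = 887/7 - 336 = -1465/7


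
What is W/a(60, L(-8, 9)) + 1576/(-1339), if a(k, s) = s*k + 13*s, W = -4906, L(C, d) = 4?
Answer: -3514663/195494 ≈ -17.978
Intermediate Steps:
a(k, s) = 13*s + k*s (a(k, s) = k*s + 13*s = 13*s + k*s)
W/a(60, L(-8, 9)) + 1576/(-1339) = -4906*1/(4*(13 + 60)) + 1576/(-1339) = -4906/(4*73) + 1576*(-1/1339) = -4906/292 - 1576/1339 = -4906*1/292 - 1576/1339 = -2453/146 - 1576/1339 = -3514663/195494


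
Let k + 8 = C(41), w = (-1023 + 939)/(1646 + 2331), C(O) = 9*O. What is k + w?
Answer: 1435613/3977 ≈ 360.98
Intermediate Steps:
w = -84/3977 ≈ -0.021121
k = 361 (k = -8 + 9*41 = -8 + 369 = 361)
k + w = 361 - 84/3977 = 1435613/3977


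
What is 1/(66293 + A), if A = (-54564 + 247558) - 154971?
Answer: 1/104316 ≈ 9.5863e-6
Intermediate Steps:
A = 38023 (A = 192994 - 154971 = 38023)
1/(66293 + A) = 1/(66293 + 38023) = 1/104316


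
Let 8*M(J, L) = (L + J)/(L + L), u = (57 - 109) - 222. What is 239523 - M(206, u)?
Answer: 262517191/1096 ≈ 2.3952e+5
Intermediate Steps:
u = -274 (u = -52 - 222 = -274)
M(J, L) = (J + L)/(16*L) (M(J, L) = ((L + J)/(L + L))/8 = ((J + L)/((2*L)))/8 = ((J + L)*(1/(2*L)))/8 = ((J + L)/(2*L))/8 = (J + L)/(16*L))
239523 - M(206, u) = 239523 - (206 - 274)/(16*(-274)) = 239523 - (-1)*(-68)/(16*274) = 239523 - 1*17/1096 = 239523 - 17/1096 = 262517191/1096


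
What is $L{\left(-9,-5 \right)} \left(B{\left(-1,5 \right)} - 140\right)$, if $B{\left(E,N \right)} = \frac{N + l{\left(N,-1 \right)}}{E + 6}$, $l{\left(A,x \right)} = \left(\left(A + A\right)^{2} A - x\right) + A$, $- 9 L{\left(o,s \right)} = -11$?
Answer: $- \frac{231}{5} \approx -46.2$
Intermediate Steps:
$L{\left(o,s \right)} = \frac{11}{9}$ ($L{\left(o,s \right)} = \left(- \frac{1}{9}\right) \left(-11\right) = \frac{11}{9}$)
$l{\left(A,x \right)} = A - x + 4 A^{3}$ ($l{\left(A,x \right)} = \left(\left(2 A\right)^{2} A - x\right) + A = \left(4 A^{2} A - x\right) + A = \left(4 A^{3} - x\right) + A = \left(- x + 4 A^{3}\right) + A = A - x + 4 A^{3}$)
$B{\left(E,N \right)} = \frac{1 + 2 N + 4 N^{3}}{6 + E}$ ($B{\left(E,N \right)} = \frac{N + \left(N - -1 + 4 N^{3}\right)}{E + 6} = \frac{N + \left(N + 1 + 4 N^{3}\right)}{6 + E} = \frac{N + \left(1 + N + 4 N^{3}\right)}{6 + E} = \frac{1 + 2 N + 4 N^{3}}{6 + E}$)
$L{\left(-9,-5 \right)} \left(B{\left(-1,5 \right)} - 140\right) = \frac{11 \left(\frac{1 + 2 \cdot 5 + 4 \cdot 5^{3}}{6 - 1} - 140\right)}{9} = \frac{11 \left(\frac{1 + 10 + 4 \cdot 125}{5} - 140\right)}{9} = \frac{11 \left(\frac{1 + 10 + 500}{5} - 140\right)}{9} = \frac{11 \left(\frac{1}{5} \cdot 511 - 140\right)}{9} = \frac{11 \left(\frac{511}{5} - 140\right)}{9} = \frac{11}{9} \left(- \frac{189}{5}\right) = - \frac{231}{5}$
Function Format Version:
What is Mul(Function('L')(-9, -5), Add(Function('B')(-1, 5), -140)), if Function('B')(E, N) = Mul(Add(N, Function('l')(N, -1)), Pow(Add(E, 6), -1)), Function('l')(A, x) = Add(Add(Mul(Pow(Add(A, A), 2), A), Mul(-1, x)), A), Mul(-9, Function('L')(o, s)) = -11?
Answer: Rational(-231, 5) ≈ -46.200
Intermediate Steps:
Function('L')(o, s) = Rational(11, 9) (Function('L')(o, s) = Mul(Rational(-1, 9), -11) = Rational(11, 9))
Function('l')(A, x) = Add(A, Mul(-1, x), Mul(4, Pow(A, 3))) (Function('l')(A, x) = Add(Add(Mul(Pow(Mul(2, A), 2), A), Mul(-1, x)), A) = Add(Add(Mul(Mul(4, Pow(A, 2)), A), Mul(-1, x)), A) = Add(Add(Mul(4, Pow(A, 3)), Mul(-1, x)), A) = Add(Add(Mul(-1, x), Mul(4, Pow(A, 3))), A) = Add(A, Mul(-1, x), Mul(4, Pow(A, 3))))
Function('B')(E, N) = Mul(Pow(Add(6, E), -1), Add(1, Mul(2, N), Mul(4, Pow(N, 3)))) (Function('B')(E, N) = Mul(Add(N, Add(N, Mul(-1, -1), Mul(4, Pow(N, 3)))), Pow(Add(E, 6), -1)) = Mul(Add(N, Add(N, 1, Mul(4, Pow(N, 3)))), Pow(Add(6, E), -1)) = Mul(Add(N, Add(1, N, Mul(4, Pow(N, 3)))), Pow(Add(6, E), -1)) = Mul(Add(1, Mul(2, N), Mul(4, Pow(N, 3))), Pow(Add(6, E), -1)) = Mul(Pow(Add(6, E), -1), Add(1, Mul(2, N), Mul(4, Pow(N, 3)))))
Mul(Function('L')(-9, -5), Add(Function('B')(-1, 5), -140)) = Mul(Rational(11, 9), Add(Mul(Pow(Add(6, -1), -1), Add(1, Mul(2, 5), Mul(4, Pow(5, 3)))), -140)) = Mul(Rational(11, 9), Add(Mul(Pow(5, -1), Add(1, 10, Mul(4, 125))), -140)) = Mul(Rational(11, 9), Add(Mul(Rational(1, 5), Add(1, 10, 500)), -140)) = Mul(Rational(11, 9), Add(Mul(Rational(1, 5), 511), -140)) = Mul(Rational(11, 9), Add(Rational(511, 5), -140)) = Mul(Rational(11, 9), Rational(-189, 5)) = Rational(-231, 5)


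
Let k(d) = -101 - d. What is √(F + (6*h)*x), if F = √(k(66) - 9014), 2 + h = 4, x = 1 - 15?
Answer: √(-168 + I*√9181) ≈ 3.564 + 13.443*I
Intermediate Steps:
x = -14
h = 2 (h = -2 + 4 = 2)
F = I*√9181 (F = √((-101 - 1*66) - 9014) = √((-101 - 66) - 9014) = √(-167 - 9014) = √(-9181) = I*√9181 ≈ 95.818*I)
√(F + (6*h)*x) = √(I*√9181 + (6*2)*(-14)) = √(I*√9181 + 12*(-14)) = √(I*√9181 - 168) = √(-168 + I*√9181)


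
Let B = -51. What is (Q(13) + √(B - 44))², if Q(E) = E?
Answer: (13 + I*√95)² ≈ 74.0 + 253.42*I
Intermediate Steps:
(Q(13) + √(B - 44))² = (13 + √(-51 - 44))² = (13 + √(-95))² = (13 + I*√95)²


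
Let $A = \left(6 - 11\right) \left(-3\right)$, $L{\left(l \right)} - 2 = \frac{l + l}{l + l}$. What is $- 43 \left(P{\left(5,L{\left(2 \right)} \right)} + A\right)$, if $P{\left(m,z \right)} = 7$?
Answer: $-946$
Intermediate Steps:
$L{\left(l \right)} = 3$ ($L{\left(l \right)} = 2 + \frac{l + l}{l + l} = 2 + \frac{2 l}{2 l} = 2 + 2 l \frac{1}{2 l} = 2 + 1 = 3$)
$A = 15$ ($A = \left(6 - 11\right) \left(-3\right) = \left(-5\right) \left(-3\right) = 15$)
$- 43 \left(P{\left(5,L{\left(2 \right)} \right)} + A\right) = - 43 \left(7 + 15\right) = \left(-43\right) 22 = -946$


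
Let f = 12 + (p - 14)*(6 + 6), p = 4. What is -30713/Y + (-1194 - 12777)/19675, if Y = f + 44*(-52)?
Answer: 570803759/47141300 ≈ 12.108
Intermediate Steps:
f = -108 (f = 12 + (4 - 14)*(6 + 6) = 12 - 10*12 = 12 - 120 = -108)
Y = -2396 (Y = -108 + 44*(-52) = -108 - 2288 = -2396)
-30713/Y + (-1194 - 12777)/19675 = -30713/(-2396) + (-1194 - 12777)/19675 = -30713*(-1/2396) - 13971*1/19675 = 30713/2396 - 13971/19675 = 570803759/47141300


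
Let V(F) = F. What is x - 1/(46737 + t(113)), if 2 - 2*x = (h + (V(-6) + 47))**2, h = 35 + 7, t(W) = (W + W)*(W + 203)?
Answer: -813719713/236306 ≈ -3443.5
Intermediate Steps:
t(W) = 2*W*(203 + W) (t(W) = (2*W)*(203 + W) = 2*W*(203 + W))
h = 42
x = -6887/2 (x = 1 - (42 + (-6 + 47))**2/2 = 1 - (42 + 41)**2/2 = 1 - 1/2*83**2 = 1 - 1/2*6889 = 1 - 6889/2 = -6887/2 ≈ -3443.5)
x - 1/(46737 + t(113)) = -6887/2 - 1/(46737 + 2*113*(203 + 113)) = -6887/2 - 1/(46737 + 2*113*316) = -6887/2 - 1/(46737 + 71416) = -6887/2 - 1/118153 = -813719713/236306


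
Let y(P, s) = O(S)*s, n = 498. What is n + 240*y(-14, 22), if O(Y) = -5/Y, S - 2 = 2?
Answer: -6102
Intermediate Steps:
S = 4 (S = 2 + 2 = 4)
y(P, s) = -5*s/4 (y(P, s) = (-5/4)*s = (-5*1/4)*s = -5*s/4)
n + 240*y(-14, 22) = 498 + 240*(-5/4*22) = 498 + 240*(-55/2) = 498 - 6600 = -6102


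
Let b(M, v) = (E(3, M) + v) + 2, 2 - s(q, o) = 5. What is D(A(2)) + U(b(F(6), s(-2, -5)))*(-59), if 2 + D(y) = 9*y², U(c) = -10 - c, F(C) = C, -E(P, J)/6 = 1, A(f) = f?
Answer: 211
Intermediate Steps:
E(P, J) = -6 (E(P, J) = -6*1 = -6)
s(q, o) = -3 (s(q, o) = 2 - 1*5 = 2 - 5 = -3)
b(M, v) = -4 + v (b(M, v) = (-6 + v) + 2 = -4 + v)
D(y) = -2 + 9*y²
D(A(2)) + U(b(F(6), s(-2, -5)))*(-59) = (-2 + 9*2²) + (-10 - (-4 - 3))*(-59) = (-2 + 9*4) + (-10 - 1*(-7))*(-59) = (-2 + 36) + (-10 + 7)*(-59) = 34 - 3*(-59) = 34 + 177 = 211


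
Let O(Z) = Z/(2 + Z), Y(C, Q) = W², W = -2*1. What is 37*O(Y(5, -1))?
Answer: 74/3 ≈ 24.667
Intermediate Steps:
W = -2
Y(C, Q) = 4 (Y(C, Q) = (-2)² = 4)
O(Z) = Z/(2 + Z)
37*O(Y(5, -1)) = 37*(4/(2 + 4)) = 37*(4/6) = 37*(4*(⅙)) = 37*(⅔) = 74/3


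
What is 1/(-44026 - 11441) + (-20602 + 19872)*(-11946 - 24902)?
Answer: 1492009051679/55467 ≈ 2.6899e+7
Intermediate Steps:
1/(-44026 - 11441) + (-20602 + 19872)*(-11946 - 24902) = 1/(-55467) - 730*(-36848) = -1/55467 + 26899040 = 1492009051679/55467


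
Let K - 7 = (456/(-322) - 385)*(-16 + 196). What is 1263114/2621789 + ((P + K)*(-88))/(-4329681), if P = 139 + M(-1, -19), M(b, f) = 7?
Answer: -565826398137450/609197704369583 ≈ -0.92881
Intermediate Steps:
K = -11197213/161 (K = 7 + (456/(-322) - 385)*(-16 + 196) = 7 + (456*(-1/322) - 385)*180 = 7 + (-228/161 - 385)*180 = 7 - 62213/161*180 = 7 - 11198340/161 = -11197213/161 ≈ -69548.)
P = 146 (P = 139 + 7 = 146)
1263114/2621789 + ((P + K)*(-88))/(-4329681) = 1263114/2621789 + ((146 - 11197213/161)*(-88))/(-4329681) = 1263114*(1/2621789) - 11173707/161*(-88)*(-1/4329681) = 1263114/2621789 + (983286216/161)*(-1/4329681) = 1263114/2621789 - 327762072/232359547 = -565826398137450/609197704369583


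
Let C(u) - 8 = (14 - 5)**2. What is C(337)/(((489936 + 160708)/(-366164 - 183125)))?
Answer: -1685749/22436 ≈ -75.136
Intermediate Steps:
C(u) = 89 (C(u) = 8 + (14 - 5)**2 = 8 + 9**2 = 8 + 81 = 89)
C(337)/(((489936 + 160708)/(-366164 - 183125))) = 89/(((489936 + 160708)/(-366164 - 183125))) = 89/((650644/(-549289))) = 89/((650644*(-1/549289))) = 89/(-22436/18941) = 89*(-18941/22436) = -1685749/22436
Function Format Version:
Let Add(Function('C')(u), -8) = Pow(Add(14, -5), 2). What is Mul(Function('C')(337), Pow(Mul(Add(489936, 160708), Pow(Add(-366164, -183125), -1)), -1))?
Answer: Rational(-1685749, 22436) ≈ -75.136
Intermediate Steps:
Function('C')(u) = 89 (Function('C')(u) = Add(8, Pow(Add(14, -5), 2)) = Add(8, Pow(9, 2)) = Add(8, 81) = 89)
Mul(Function('C')(337), Pow(Mul(Add(489936, 160708), Pow(Add(-366164, -183125), -1)), -1)) = Mul(89, Pow(Mul(Add(489936, 160708), Pow(Add(-366164, -183125), -1)), -1)) = Mul(89, Pow(Mul(650644, Pow(-549289, -1)), -1)) = Mul(89, Pow(Mul(650644, Rational(-1, 549289)), -1)) = Mul(89, Pow(Rational(-22436, 18941), -1)) = Mul(89, Rational(-18941, 22436)) = Rational(-1685749, 22436)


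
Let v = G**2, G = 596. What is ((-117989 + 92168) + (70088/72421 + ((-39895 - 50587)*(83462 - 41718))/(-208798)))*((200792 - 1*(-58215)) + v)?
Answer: -35899505970691101849/7560679979 ≈ -4.7482e+9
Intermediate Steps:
v = 355216 (v = 596**2 = 355216)
((-117989 + 92168) + (70088/72421 + ((-39895 - 50587)*(83462 - 41718))/(-208798)))*((200792 - 1*(-58215)) + v) = ((-117989 + 92168) + (70088/72421 + ((-39895 - 50587)*(83462 - 41718))/(-208798)))*((200792 - 1*(-58215)) + 355216) = (-25821 + (70088*(1/72421) - 90482*41744*(-1/208798)))*((200792 + 58215) + 355216) = (-25821 + (70088/72421 - 3777080608*(-1/208798)))*(259007 + 355216) = (-25821 + (70088/72421 + 1888540304/104399))*614223 = (-25821 + 136777294473096/7560679979)*614223 = -58447023264663/7560679979*614223 = -35899505970691101849/7560679979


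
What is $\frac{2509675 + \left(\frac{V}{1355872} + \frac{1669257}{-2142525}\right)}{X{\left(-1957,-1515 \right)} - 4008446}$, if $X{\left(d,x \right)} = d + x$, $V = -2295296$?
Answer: $- \frac{5424533285641109}{8671562718697725} \approx -0.62555$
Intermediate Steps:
$\frac{2509675 + \left(\frac{V}{1355872} + \frac{1669257}{-2142525}\right)}{X{\left(-1957,-1515 \right)} - 4008446} = \frac{2509675 + \left(- \frac{2295296}{1355872} + \frac{1669257}{-2142525}\right)}{\left(-1957 - 1515\right) - 4008446} = \frac{2509675 + \left(\left(-2295296\right) \frac{1}{1355872} + 1669257 \left(- \frac{1}{2142525}\right)\right)}{-3472 - 4008446} = \frac{2509675 - \frac{10686053407}{4322901275}}{-4011918} = \left(2509675 - \frac{10686053407}{4322901275}\right) \left(- \frac{1}{4011918}\right) = \frac{10849066571282218}{4322901275} \left(- \frac{1}{4011918}\right) = - \frac{5424533285641109}{8671562718697725}$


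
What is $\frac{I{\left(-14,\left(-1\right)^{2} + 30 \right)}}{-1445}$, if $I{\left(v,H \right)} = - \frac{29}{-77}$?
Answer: $- \frac{29}{111265} \approx -0.00026064$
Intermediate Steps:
$I{\left(v,H \right)} = \frac{29}{77}$ ($I{\left(v,H \right)} = \left(-29\right) \left(- \frac{1}{77}\right) = \frac{29}{77}$)
$\frac{I{\left(-14,\left(-1\right)^{2} + 30 \right)}}{-1445} = \frac{29}{77 \left(-1445\right)} = \frac{29}{77} \left(- \frac{1}{1445}\right) = - \frac{29}{111265}$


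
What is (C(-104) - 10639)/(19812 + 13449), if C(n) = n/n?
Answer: -3546/11087 ≈ -0.31983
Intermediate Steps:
C(n) = 1
(C(-104) - 10639)/(19812 + 13449) = (1 - 10639)/(19812 + 13449) = -10638/33261 = -10638*1/33261 = -3546/11087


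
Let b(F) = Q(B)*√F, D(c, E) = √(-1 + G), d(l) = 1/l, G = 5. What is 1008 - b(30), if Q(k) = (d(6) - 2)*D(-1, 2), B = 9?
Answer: 1008 + 11*√30/3 ≈ 1028.1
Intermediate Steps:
D(c, E) = 2 (D(c, E) = √(-1 + 5) = √4 = 2)
Q(k) = -11/3 (Q(k) = (1/6 - 2)*2 = (⅙ - 2)*2 = -11/6*2 = -11/3)
b(F) = -11*√F/3
1008 - b(30) = 1008 - (-11)*√30/3 = 1008 + 11*√30/3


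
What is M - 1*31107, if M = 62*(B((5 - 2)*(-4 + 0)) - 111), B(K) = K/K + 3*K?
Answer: -40159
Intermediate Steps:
B(K) = 1 + 3*K
M = -9052 (M = 62*((1 + 3*((5 - 2)*(-4 + 0))) - 111) = 62*((1 + 3*(3*(-4))) - 111) = 62*((1 + 3*(-12)) - 111) = 62*((1 - 36) - 111) = 62*(-35 - 111) = 62*(-146) = -9052)
M - 1*31107 = -9052 - 1*31107 = -9052 - 31107 = -40159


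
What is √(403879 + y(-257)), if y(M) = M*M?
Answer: 2*√117482 ≈ 685.51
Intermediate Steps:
y(M) = M²
√(403879 + y(-257)) = √(403879 + (-257)²) = √(403879 + 66049) = √469928 = 2*√117482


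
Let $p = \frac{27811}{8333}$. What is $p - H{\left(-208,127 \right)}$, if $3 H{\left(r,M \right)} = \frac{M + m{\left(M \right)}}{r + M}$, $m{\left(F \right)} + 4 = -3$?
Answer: $\frac{2586011}{674973} \approx 3.8313$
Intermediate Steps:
$m{\left(F \right)} = -7$ ($m{\left(F \right)} = -4 - 3 = -7$)
$H{\left(r,M \right)} = \frac{-7 + M}{3 \left(M + r\right)}$ ($H{\left(r,M \right)} = \frac{\left(M - 7\right) \frac{1}{r + M}}{3} = \frac{\left(-7 + M\right) \frac{1}{M + r}}{3} = \frac{\frac{1}{M + r} \left(-7 + M\right)}{3} = \frac{-7 + M}{3 \left(M + r\right)}$)
$p = \frac{27811}{8333}$ ($p = 27811 \cdot \frac{1}{8333} = \frac{27811}{8333} \approx 3.3375$)
$p - H{\left(-208,127 \right)} = \frac{27811}{8333} - \frac{-7 + 127}{3 \left(127 - 208\right)} = \frac{27811}{8333} - \frac{1}{3} \frac{1}{-81} \cdot 120 = \frac{27811}{8333} - \frac{1}{3} \left(- \frac{1}{81}\right) 120 = \frac{27811}{8333} - - \frac{40}{81} = \frac{27811}{8333} + \frac{40}{81} = \frac{2586011}{674973}$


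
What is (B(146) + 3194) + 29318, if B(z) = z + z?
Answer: 32804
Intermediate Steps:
B(z) = 2*z
(B(146) + 3194) + 29318 = (2*146 + 3194) + 29318 = (292 + 3194) + 29318 = 3486 + 29318 = 32804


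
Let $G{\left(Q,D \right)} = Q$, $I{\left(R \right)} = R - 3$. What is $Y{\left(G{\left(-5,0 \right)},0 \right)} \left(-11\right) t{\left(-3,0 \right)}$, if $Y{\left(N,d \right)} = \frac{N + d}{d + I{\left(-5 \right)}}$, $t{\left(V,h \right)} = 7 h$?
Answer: $0$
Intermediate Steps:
$I{\left(R \right)} = -3 + R$ ($I{\left(R \right)} = R - 3 = -3 + R$)
$Y{\left(N,d \right)} = \frac{N + d}{-8 + d}$ ($Y{\left(N,d \right)} = \frac{N + d}{d - 8} = \frac{N + d}{-8 + d}$)
$Y{\left(G{\left(-5,0 \right)},0 \right)} \left(-11\right) t{\left(-3,0 \right)} = \frac{-5 + 0}{-8 + 0} \left(-11\right) 7 \cdot 0 = \frac{1}{-8} \left(-5\right) \left(-11\right) 0 = \left(- \frac{1}{8}\right) \left(-5\right) \left(-11\right) 0 = \frac{5}{8} \left(-11\right) 0 = \left(- \frac{55}{8}\right) 0 = 0$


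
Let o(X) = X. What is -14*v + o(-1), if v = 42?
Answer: -589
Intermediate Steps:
-14*v + o(-1) = -14*42 - 1 = -588 - 1 = -589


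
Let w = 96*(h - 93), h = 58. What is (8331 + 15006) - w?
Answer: 26697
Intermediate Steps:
w = -3360 (w = 96*(58 - 93) = 96*(-35) = -3360)
(8331 + 15006) - w = (8331 + 15006) - 1*(-3360) = 23337 + 3360 = 26697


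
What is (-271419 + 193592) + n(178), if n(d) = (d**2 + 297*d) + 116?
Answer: 6839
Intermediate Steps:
n(d) = 116 + d**2 + 297*d
(-271419 + 193592) + n(178) = (-271419 + 193592) + (116 + 178**2 + 297*178) = -77827 + (116 + 31684 + 52866) = -77827 + 84666 = 6839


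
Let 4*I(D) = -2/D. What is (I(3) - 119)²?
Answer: 511225/36 ≈ 14201.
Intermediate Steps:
I(D) = -1/(2*D) (I(D) = (-2/D)/4 = -1/(2*D))
(I(3) - 119)² = (-½/3 - 119)² = (-½*⅓ - 119)² = (-⅙ - 119)² = (-715/6)² = 511225/36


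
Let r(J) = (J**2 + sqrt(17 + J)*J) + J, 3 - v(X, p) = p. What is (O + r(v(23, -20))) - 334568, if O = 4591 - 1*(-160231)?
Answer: -169194 + 46*sqrt(10) ≈ -1.6905e+5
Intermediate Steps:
v(X, p) = 3 - p
r(J) = J + J**2 + J*sqrt(17 + J) (r(J) = (J**2 + J*sqrt(17 + J)) + J = J + J**2 + J*sqrt(17 + J))
O = 164822 (O = 4591 + 160231 = 164822)
(O + r(v(23, -20))) - 334568 = (164822 + (3 - 1*(-20))*(1 + (3 - 1*(-20)) + sqrt(17 + (3 - 1*(-20))))) - 334568 = (164822 + (3 + 20)*(1 + (3 + 20) + sqrt(17 + (3 + 20)))) - 334568 = (164822 + 23*(1 + 23 + sqrt(17 + 23))) - 334568 = (164822 + 23*(1 + 23 + sqrt(40))) - 334568 = (164822 + 23*(1 + 23 + 2*sqrt(10))) - 334568 = (164822 + 23*(24 + 2*sqrt(10))) - 334568 = (164822 + (552 + 46*sqrt(10))) - 334568 = (165374 + 46*sqrt(10)) - 334568 = -169194 + 46*sqrt(10)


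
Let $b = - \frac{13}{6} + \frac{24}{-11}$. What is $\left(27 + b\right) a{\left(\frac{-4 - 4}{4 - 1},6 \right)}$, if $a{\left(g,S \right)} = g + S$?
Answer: $\frac{7475}{99} \approx 75.505$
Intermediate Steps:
$a{\left(g,S \right)} = S + g$
$b = - \frac{287}{66}$ ($b = \left(-13\right) \frac{1}{6} + 24 \left(- \frac{1}{11}\right) = - \frac{13}{6} - \frac{24}{11} = - \frac{287}{66} \approx -4.3485$)
$\left(27 + b\right) a{\left(\frac{-4 - 4}{4 - 1},6 \right)} = \left(27 - \frac{287}{66}\right) \left(6 + \frac{-4 - 4}{4 - 1}\right) = \frac{1495 \left(6 - \frac{8}{3}\right)}{66} = \frac{1495}{66} \cdot \frac{10}{3} = \frac{7475}{99}$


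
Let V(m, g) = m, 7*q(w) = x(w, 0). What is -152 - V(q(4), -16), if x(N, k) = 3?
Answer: -1067/7 ≈ -152.43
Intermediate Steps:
q(w) = 3/7 (q(w) = (⅐)*3 = 3/7)
-152 - V(q(4), -16) = -152 - 1*3/7 = -152 - 3/7 = -1067/7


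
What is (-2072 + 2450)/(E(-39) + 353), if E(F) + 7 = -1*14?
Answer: 189/166 ≈ 1.1386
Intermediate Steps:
E(F) = -21 (E(F) = -7 - 1*14 = -7 - 14 = -21)
(-2072 + 2450)/(E(-39) + 353) = (-2072 + 2450)/(-21 + 353) = 378/332 = 378*(1/332) = 189/166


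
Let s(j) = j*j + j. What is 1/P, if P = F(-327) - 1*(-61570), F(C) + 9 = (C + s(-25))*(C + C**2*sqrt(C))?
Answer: -27710/278653215273267403 - 29191617*I*sqrt(327)/278653215273267403 ≈ -9.9443e-14 - 1.8944e-9*I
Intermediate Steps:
s(j) = j + j**2 (s(j) = j**2 + j = j + j**2)
F(C) = -9 + (600 + C)*(C + C**(5/2)) (F(C) = -9 + (C - 25*(1 - 25))*(C + C**2*sqrt(C)) = -9 + (C - 25*(-24))*(C + C**(5/2)) = -9 + (C + 600)*(C + C**(5/2)) = -9 + (600 + C)*(C + C**(5/2)))
P = -27710 + 29191617*I*sqrt(327) (P = (-9 + (-327)**2 + (-327)**(7/2) + 600*(-327) + 600*(-327)**(5/2)) - 1*(-61570) = (-9 + 106929 - 34965783*I*sqrt(327) - 196200 + 600*(106929*I*sqrt(327))) + 61570 = (-9 + 106929 - 34965783*I*sqrt(327) - 196200 + 64157400*I*sqrt(327)) + 61570 = (-89280 + 29191617*I*sqrt(327)) + 61570 = -27710 + 29191617*I*sqrt(327) ≈ -27710.0 + 5.2788e+8*I)
1/P = 1/(-27710 + 29191617*I*sqrt(327))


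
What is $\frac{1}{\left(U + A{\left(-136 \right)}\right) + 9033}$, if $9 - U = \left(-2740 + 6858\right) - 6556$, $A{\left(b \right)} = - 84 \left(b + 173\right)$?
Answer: $\frac{1}{8372} \approx 0.00011945$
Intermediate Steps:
$A{\left(b \right)} = -14532 - 84 b$ ($A{\left(b \right)} = - 84 \left(173 + b\right) = -14532 - 84 b$)
$U = 2447$ ($U = 9 - \left(\left(-2740 + 6858\right) - 6556\right) = 9 - \left(4118 - 6556\right) = 9 - -2438 = 9 + 2438 = 2447$)
$\frac{1}{\left(U + A{\left(-136 \right)}\right) + 9033} = \frac{1}{\left(2447 - 3108\right) + 9033} = \frac{1}{-661 + 9033} = \frac{1}{8372}$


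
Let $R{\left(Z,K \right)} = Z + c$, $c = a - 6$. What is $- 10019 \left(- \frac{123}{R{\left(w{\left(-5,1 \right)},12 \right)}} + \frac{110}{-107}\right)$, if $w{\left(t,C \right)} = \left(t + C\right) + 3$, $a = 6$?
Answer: $- \frac{130757969}{107} \approx -1.222 \cdot 10^{6}$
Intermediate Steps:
$c = 0$ ($c = 6 - 6 = 0$)
$w{\left(t,C \right)} = 3 + C + t$ ($w{\left(t,C \right)} = \left(C + t\right) + 3 = 3 + C + t$)
$R{\left(Z,K \right)} = Z$ ($R{\left(Z,K \right)} = Z + 0 = Z$)
$- 10019 \left(- \frac{123}{R{\left(w{\left(-5,1 \right)},12 \right)}} + \frac{110}{-107}\right) = - 10019 \left(- \frac{123}{3 + 1 - 5} + \frac{110}{-107}\right) = - 10019 \left(- \frac{123}{-1} + 110 \left(- \frac{1}{107}\right)\right) = - 10019 \left(\left(-123\right) \left(-1\right) - \frac{110}{107}\right) = - 10019 \left(123 - \frac{110}{107}\right) = \left(-10019\right) \frac{13051}{107} = - \frac{130757969}{107}$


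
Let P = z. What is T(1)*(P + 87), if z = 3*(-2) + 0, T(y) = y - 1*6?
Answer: -405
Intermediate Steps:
T(y) = -6 + y (T(y) = y - 6 = -6 + y)
z = -6 (z = -6 + 0 = -6)
P = -6
T(1)*(P + 87) = (-6 + 1)*(-6 + 87) = -5*81 = -405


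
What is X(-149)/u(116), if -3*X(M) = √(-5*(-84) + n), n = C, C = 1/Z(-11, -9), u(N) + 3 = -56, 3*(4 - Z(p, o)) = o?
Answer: √20587/1239 ≈ 0.11580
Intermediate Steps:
Z(p, o) = 4 - o/3
u(N) = -59 (u(N) = -3 - 56 = -59)
C = ⅐ (C = 1/(4 - ⅓*(-9)) = 1/(4 + 3) = 1/7 = ⅐ ≈ 0.14286)
n = ⅐ ≈ 0.14286
X(M) = -√20587/21 (X(M) = -√(-5*(-84) + ⅐)/3 = -√(420 + ⅐)/3 = -√20587/21)
X(-149)/u(116) = -√20587/21/(-59) = -√20587/21*(-1/59) = √20587/1239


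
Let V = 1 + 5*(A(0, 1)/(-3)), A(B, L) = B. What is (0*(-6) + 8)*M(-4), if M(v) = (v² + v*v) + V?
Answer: 264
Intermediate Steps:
V = 1 (V = 1 + 5*(0/(-3)) = 1 + 5*(0*(-⅓)) = 1 + 5*0 = 1 + 0 = 1)
M(v) = 1 + 2*v² (M(v) = (v² + v*v) + 1 = (v² + v²) + 1 = 2*v² + 1 = 1 + 2*v²)
(0*(-6) + 8)*M(-4) = (0*(-6) + 8)*(1 + 2*(-4)²) = (0 + 8)*(1 + 2*16) = 8*(1 + 32) = 8*33 = 264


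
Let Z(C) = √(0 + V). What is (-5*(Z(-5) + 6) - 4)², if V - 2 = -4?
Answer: 1106 + 340*I*√2 ≈ 1106.0 + 480.83*I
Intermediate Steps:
V = -2 (V = 2 - 4 = -2)
Z(C) = I*√2 (Z(C) = √(0 - 2) = √(-2) = I*√2)
(-5*(Z(-5) + 6) - 4)² = (-5*(I*√2 + 6) - 4)² = (-5*(6 + I*√2) - 4)² = ((-30 - 5*I*√2) - 4)² = (-34 - 5*I*√2)²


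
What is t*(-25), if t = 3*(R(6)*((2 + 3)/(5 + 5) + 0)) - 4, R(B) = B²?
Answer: -1250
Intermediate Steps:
t = 50 (t = 3*(6²*((2 + 3)/(5 + 5) + 0)) - 4 = 3*(36*(5/10 + 0)) - 4 = 3*(36*(5*(⅒) + 0)) - 4 = 3*(36*(½ + 0)) - 4 = 3*(36*(½)) - 4 = 3*18 - 4 = 54 - 4 = 50)
t*(-25) = 50*(-25) = -1250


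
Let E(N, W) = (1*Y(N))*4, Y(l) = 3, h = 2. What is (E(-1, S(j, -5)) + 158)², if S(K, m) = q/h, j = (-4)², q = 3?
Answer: 28900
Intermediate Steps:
j = 16
S(K, m) = 3/2
E(N, W) = 12 (E(N, W) = (1*3)*4 = 3*4 = 12)
(E(-1, S(j, -5)) + 158)² = (12 + 158)² = 170² = 28900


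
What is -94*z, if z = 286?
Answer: -26884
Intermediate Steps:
-94*z = -94*286 = -26884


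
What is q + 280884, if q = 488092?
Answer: 768976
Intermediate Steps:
q + 280884 = 488092 + 280884 = 768976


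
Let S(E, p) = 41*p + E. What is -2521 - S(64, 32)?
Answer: -3897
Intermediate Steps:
S(E, p) = E + 41*p
-2521 - S(64, 32) = -2521 - (64 + 41*32) = -2521 - (64 + 1312) = -2521 - 1*1376 = -2521 - 1376 = -3897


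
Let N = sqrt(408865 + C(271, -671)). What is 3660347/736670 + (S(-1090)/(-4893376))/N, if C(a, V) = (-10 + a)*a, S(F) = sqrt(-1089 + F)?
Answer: 3660347/736670 - I*sqrt(261259921)/1173421778048 ≈ 4.9688 - 1.3775e-8*I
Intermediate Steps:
C(a, V) = a*(-10 + a)
N = 2*sqrt(119899) (N = sqrt(408865 + 271*(-10 + 271)) = sqrt(408865 + 271*261) = sqrt(408865 + 70731) = sqrt(479596) = 2*sqrt(119899) ≈ 692.53)
3660347/736670 + (S(-1090)/(-4893376))/N = 3660347/736670 + (sqrt(-1089 - 1090)/(-4893376))/((2*sqrt(119899))) = 3660347*(1/736670) + (sqrt(-2179)*(-1/4893376))*(sqrt(119899)/239798) = 3660347/736670 + ((I*sqrt(2179))*(-1/4893376))*(sqrt(119899)/239798) = 3660347/736670 + (-I*sqrt(2179)/4893376)*(sqrt(119899)/239798) = 3660347/736670 - I*sqrt(261259921)/1173421778048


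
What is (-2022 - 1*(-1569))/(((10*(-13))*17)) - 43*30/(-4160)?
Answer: 1401/2720 ≈ 0.51507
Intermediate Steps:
(-2022 - 1*(-1569))/(((10*(-13))*17)) - 43*30/(-4160) = (-2022 + 1569)/((-130*17)) - 1290*(-1/4160) = -453/(-2210) + 129/416 = -453*(-1/2210) + 129/416 = 453/2210 + 129/416 = 1401/2720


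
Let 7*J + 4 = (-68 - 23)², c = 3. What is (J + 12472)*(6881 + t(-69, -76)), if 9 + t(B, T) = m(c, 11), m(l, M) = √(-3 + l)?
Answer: 656832632/7 ≈ 9.3833e+7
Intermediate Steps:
J = 8277/7 (J = -4/7 + (-68 - 23)²/7 = -4/7 + (⅐)*(-91)² = -4/7 + (⅐)*8281 = -4/7 + 1183 = 8277/7 ≈ 1182.4)
t(B, T) = -9 (t(B, T) = -9 + √(-3 + 3) = -9 + √0 = -9 + 0 = -9)
(J + 12472)*(6881 + t(-69, -76)) = (8277/7 + 12472)*(6881 - 9) = (95581/7)*6872 = 656832632/7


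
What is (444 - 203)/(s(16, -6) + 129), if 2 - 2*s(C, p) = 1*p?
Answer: 241/133 ≈ 1.8120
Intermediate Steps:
s(C, p) = 1 - p/2
(444 - 203)/(s(16, -6) + 129) = (444 - 203)/((1 - ½*(-6)) + 129) = 241/((1 + 3) + 129) = 241/(4 + 129) = 241/133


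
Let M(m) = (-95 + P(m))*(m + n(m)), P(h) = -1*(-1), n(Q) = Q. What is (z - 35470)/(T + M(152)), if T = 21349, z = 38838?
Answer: -3368/7227 ≈ -0.46603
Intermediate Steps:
P(h) = 1
M(m) = -188*m (M(m) = (-95 + 1)*(m + m) = -188*m)
(z - 35470)/(T + M(152)) = (38838 - 35470)/(21349 - 188*152) = 3368/(21349 - 28576) = 3368/(-7227) = 3368*(-1/7227) = -3368/7227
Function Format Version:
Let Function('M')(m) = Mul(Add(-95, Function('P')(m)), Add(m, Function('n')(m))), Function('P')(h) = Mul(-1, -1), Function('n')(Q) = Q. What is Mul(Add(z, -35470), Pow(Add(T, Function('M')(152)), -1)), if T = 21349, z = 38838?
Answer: Rational(-3368, 7227) ≈ -0.46603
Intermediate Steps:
Function('P')(h) = 1
Function('M')(m) = Mul(-188, m) (Function('M')(m) = Mul(Add(-95, 1), Add(m, m)) = Mul(-94, Mul(2, m)) = Mul(-188, m))
Mul(Add(z, -35470), Pow(Add(T, Function('M')(152)), -1)) = Mul(Add(38838, -35470), Pow(Add(21349, Mul(-188, 152)), -1)) = Mul(3368, Pow(Add(21349, -28576), -1)) = Mul(3368, Pow(-7227, -1)) = Mul(3368, Rational(-1, 7227)) = Rational(-3368, 7227)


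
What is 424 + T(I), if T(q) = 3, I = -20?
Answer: 427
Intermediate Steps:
424 + T(I) = 424 + 3 = 427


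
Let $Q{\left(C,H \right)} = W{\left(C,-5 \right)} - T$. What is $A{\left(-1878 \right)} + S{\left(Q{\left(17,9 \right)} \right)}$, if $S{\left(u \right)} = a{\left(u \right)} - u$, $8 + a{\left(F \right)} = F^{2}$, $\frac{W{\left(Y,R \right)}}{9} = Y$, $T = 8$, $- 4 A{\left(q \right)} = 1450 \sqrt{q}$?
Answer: $20872 - \frac{725 i \sqrt{1878}}{2} \approx 20872.0 - 15709.0 i$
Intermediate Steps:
$A{\left(q \right)} = - \frac{725 \sqrt{q}}{2}$ ($A{\left(q \right)} = - \frac{1450 \sqrt{q}}{4} = - \frac{725 \sqrt{q}}{2}$)
$W{\left(Y,R \right)} = 9 Y$
$Q{\left(C,H \right)} = -8 + 9 C$ ($Q{\left(C,H \right)} = 9 C - 8 = -8 + 9 C$)
$a{\left(F \right)} = -8 + F^{2}$
$S{\left(u \right)} = -8 + u^{2} - u$ ($S{\left(u \right)} = \left(-8 + u^{2}\right) - u = -8 + u^{2} - u$)
$A{\left(-1878 \right)} + S{\left(Q{\left(17,9 \right)} \right)} = - \frac{725 \sqrt{-1878}}{2} - \left(153 - \left(-8 + 9 \cdot 17\right)^{2}\right) = - \frac{725 i \sqrt{1878}}{2} - \left(153 - \left(-8 + 153\right)^{2}\right) = - \frac{725 i \sqrt{1878}}{2} - \left(153 - 21025\right) = - \frac{725 i \sqrt{1878}}{2} - -20872 = - \frac{725 i \sqrt{1878}}{2} + 20872 = 20872 - \frac{725 i \sqrt{1878}}{2}$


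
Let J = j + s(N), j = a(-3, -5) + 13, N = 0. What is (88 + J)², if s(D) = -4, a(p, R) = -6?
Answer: 8281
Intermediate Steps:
j = 7 (j = -6 + 13 = 7)
J = 3 (J = 7 - 4 = 3)
(88 + J)² = (88 + 3)² = 91² = 8281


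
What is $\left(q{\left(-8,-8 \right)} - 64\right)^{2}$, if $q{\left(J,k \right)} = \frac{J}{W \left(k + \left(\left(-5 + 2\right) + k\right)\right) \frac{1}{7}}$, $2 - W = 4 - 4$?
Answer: $\frac{1411344}{361} \approx 3909.5$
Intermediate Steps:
$W = 2$ ($W = 2 - \left(4 - 4\right) = 2 - 0 = 2 + 0 = 2$)
$q{\left(J,k \right)} = \frac{J}{- \frac{6}{7} + \frac{4 k}{7}}$ ($q{\left(J,k \right)} = \frac{J}{2 \left(k + \left(\left(-5 + 2\right) + k\right)\right) \frac{1}{7}} = \frac{J}{2 \left(k + \left(-3 + k\right)\right) \frac{1}{7}} = \frac{J}{2 \left(-3 + 2 k\right) \frac{1}{7}} = \frac{J}{\left(-6 + 4 k\right) \frac{1}{7}} = \frac{J}{- \frac{6}{7} + \frac{4 k}{7}}$)
$\left(q{\left(-8,-8 \right)} - 64\right)^{2} = \left(\frac{7}{2} \left(-8\right) \frac{1}{-3 + 2 \left(-8\right)} - 64\right)^{2} = \left(\frac{7}{2} \left(-8\right) \frac{1}{-3 - 16} - 64\right)^{2} = \left(\frac{7}{2} \left(-8\right) \frac{1}{-19} - 64\right)^{2} = \left(\frac{7}{2} \left(-8\right) \left(- \frac{1}{19}\right) - 64\right)^{2} = \left(\frac{28}{19} - 64\right)^{2} = \left(- \frac{1188}{19}\right)^{2} = \frac{1411344}{361}$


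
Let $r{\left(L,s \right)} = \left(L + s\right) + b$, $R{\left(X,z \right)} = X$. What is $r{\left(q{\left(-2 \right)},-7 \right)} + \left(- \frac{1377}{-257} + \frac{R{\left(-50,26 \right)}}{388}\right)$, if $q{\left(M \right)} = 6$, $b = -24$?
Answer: $- \frac{985737}{49858} \approx -19.771$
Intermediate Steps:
$r{\left(L,s \right)} = -24 + L + s$ ($r{\left(L,s \right)} = \left(L + s\right) - 24 = -24 + L + s$)
$r{\left(q{\left(-2 \right)},-7 \right)} + \left(- \frac{1377}{-257} + \frac{R{\left(-50,26 \right)}}{388}\right) = \left(-24 + 6 - 7\right) - \left(- \frac{1377}{257} + \frac{25}{194}\right) = -25 - - \frac{260713}{49858} = -25 + \left(\frac{1377}{257} - \frac{25}{194}\right) = -25 + \frac{260713}{49858} = - \frac{985737}{49858}$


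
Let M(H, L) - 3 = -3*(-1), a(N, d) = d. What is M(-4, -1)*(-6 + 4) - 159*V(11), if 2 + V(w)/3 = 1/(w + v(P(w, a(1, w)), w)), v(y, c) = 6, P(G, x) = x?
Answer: 15537/17 ≈ 913.94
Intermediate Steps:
M(H, L) = 6 (M(H, L) = 3 - 3*(-1) = 3 + 3 = 6)
V(w) = -6 + 3/(6 + w) (V(w) = -6 + 3/(w + 6) = -6 + 3/(6 + w))
M(-4, -1)*(-6 + 4) - 159*V(11) = 6*(-6 + 4) - 477*(-11 - 2*11)/(6 + 11) = 6*(-2) - 477*(-11 - 22)/17 = -12 - 477*(-33)/17 = -12 - 159*(-99/17) = -12 + 15741/17 = 15537/17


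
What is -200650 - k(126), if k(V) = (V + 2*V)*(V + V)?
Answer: -295906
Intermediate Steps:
k(V) = 6*V² (k(V) = (3*V)*(2*V) = 6*V²)
-200650 - k(126) = -200650 - 6*126² = -200650 - 6*15876 = -200650 - 1*95256 = -200650 - 95256 = -295906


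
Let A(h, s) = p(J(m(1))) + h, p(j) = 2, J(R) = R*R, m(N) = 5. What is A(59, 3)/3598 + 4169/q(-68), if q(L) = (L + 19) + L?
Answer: -14992925/420966 ≈ -35.616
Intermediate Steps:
J(R) = R**2
q(L) = 19 + 2*L (q(L) = (19 + L) + L = 19 + 2*L)
A(h, s) = 2 + h
A(59, 3)/3598 + 4169/q(-68) = (2 + 59)/3598 + 4169/(19 + 2*(-68)) = 61*(1/3598) + 4169/(19 - 136) = 61/3598 + 4169/(-117) = 61/3598 + 4169*(-1/117) = 61/3598 - 4169/117 = -14992925/420966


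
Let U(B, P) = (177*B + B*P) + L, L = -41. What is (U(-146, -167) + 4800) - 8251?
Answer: -4952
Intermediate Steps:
U(B, P) = -41 + 177*B + B*P (U(B, P) = (177*B + B*P) - 41 = -41 + 177*B + B*P)
(U(-146, -167) + 4800) - 8251 = ((-41 + 177*(-146) - 146*(-167)) + 4800) - 8251 = ((-41 - 25842 + 24382) + 4800) - 8251 = (-1501 + 4800) - 8251 = 3299 - 8251 = -4952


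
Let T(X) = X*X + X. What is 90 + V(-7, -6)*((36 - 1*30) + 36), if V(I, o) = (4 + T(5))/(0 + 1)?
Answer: 1518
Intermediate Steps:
T(X) = X + X**2 (T(X) = X**2 + X = X + X**2)
V(I, o) = 34 (V(I, o) = (4 + 5*(1 + 5))/(0 + 1) = (4 + 5*6)/1 = (4 + 30)*1 = 34*1 = 34)
90 + V(-7, -6)*((36 - 1*30) + 36) = 90 + 34*((36 - 1*30) + 36) = 90 + 34*((36 - 30) + 36) = 90 + 34*(6 + 36) = 90 + 34*42 = 90 + 1428 = 1518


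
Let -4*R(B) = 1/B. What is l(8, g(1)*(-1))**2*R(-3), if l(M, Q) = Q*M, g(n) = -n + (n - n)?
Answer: 16/3 ≈ 5.3333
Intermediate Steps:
g(n) = -n (g(n) = -n + 0 = -n)
l(M, Q) = M*Q
R(B) = -1/(4*B)
l(8, g(1)*(-1))**2*R(-3) = (8*(-1*1*(-1)))**2*(-1/4/(-3)) = (8*(-1*(-1)))**2*(-1/4*(-1/3)) = (8*1)**2*(1/12) = 8**2*(1/12) = 64*(1/12) = 16/3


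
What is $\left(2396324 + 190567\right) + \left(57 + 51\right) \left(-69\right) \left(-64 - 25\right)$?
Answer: $3250119$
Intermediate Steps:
$\left(2396324 + 190567\right) + \left(57 + 51\right) \left(-69\right) \left(-64 - 25\right) = 2586891 + 108 \left(-69\right) \left(-64 - 25\right) = 2586891 - -663228 = 2586891 + 663228 = 3250119$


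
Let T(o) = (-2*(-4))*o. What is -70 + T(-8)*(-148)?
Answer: 9402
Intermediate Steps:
T(o) = 8*o
-70 + T(-8)*(-148) = -70 + (8*(-8))*(-148) = -70 - 64*(-148) = -70 + 9472 = 9402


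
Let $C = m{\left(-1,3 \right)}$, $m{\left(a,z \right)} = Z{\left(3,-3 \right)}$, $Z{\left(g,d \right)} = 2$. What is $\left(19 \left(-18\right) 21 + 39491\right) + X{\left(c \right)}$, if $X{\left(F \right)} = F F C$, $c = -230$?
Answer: $138109$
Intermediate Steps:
$m{\left(a,z \right)} = 2$
$C = 2$
$X{\left(F \right)} = 2 F^{2}$ ($X{\left(F \right)} = F F 2 = F^{2} \cdot 2 = 2 F^{2}$)
$\left(19 \left(-18\right) 21 + 39491\right) + X{\left(c \right)} = \left(19 \left(-18\right) 21 + 39491\right) + 2 \left(-230\right)^{2} = \left(\left(-342\right) 21 + 39491\right) + 2 \cdot 52900 = \left(-7182 + 39491\right) + 105800 = 32309 + 105800 = 138109$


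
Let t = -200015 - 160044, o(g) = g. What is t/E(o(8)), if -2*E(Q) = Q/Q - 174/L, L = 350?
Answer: 63010325/44 ≈ 1.4321e+6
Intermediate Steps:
t = -360059
E(Q) = -44/175 (E(Q) = -(Q/Q - 174/350)/2 = -(1 - 174*1/350)/2 = -(1 - 87/175)/2 = -1/2*88/175 = -44/175)
t/E(o(8)) = -360059/(-44/175) = -360059*(-175/44) = 63010325/44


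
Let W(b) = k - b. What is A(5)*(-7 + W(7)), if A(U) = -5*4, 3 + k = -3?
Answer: 400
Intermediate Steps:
k = -6 (k = -3 - 3 = -6)
A(U) = -20
W(b) = -6 - b
A(5)*(-7 + W(7)) = -20*(-7 + (-6 - 1*7)) = -20*(-7 + (-6 - 7)) = -20*(-7 - 13) = -20*(-20) = 400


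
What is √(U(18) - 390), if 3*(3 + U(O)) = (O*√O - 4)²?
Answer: √(14007 - 1296*√2)/3 ≈ 36.779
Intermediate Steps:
U(O) = -3 + (-4 + O^(3/2))²/3 (U(O) = -3 + (O*√O - 4)²/3 = -3 + (O^(3/2) - 4)²/3 = -3 + (-4 + O^(3/2))²/3)
√(U(18) - 390) = √((-3 + (-4 + 18^(3/2))²/3) - 390) = √((-3 + (-4 + 54*√2)²/3) - 390) = √(-393 + (-4 + 54*√2)²/3)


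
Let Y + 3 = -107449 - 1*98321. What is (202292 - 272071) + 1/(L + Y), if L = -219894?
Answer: -29702617594/425667 ≈ -69779.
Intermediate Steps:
Y = -205773 (Y = -3 + (-107449 - 1*98321) = -3 + (-107449 - 98321) = -3 - 205770 = -205773)
(202292 - 272071) + 1/(L + Y) = (202292 - 272071) + 1/(-219894 - 205773) = -69779 + 1/(-425667) = -69779 - 1/425667 = -29702617594/425667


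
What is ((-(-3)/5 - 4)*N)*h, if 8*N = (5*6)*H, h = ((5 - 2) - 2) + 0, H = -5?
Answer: 255/4 ≈ 63.750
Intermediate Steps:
h = 1 (h = (3 - 2) + 0 = 1 + 0 = 1)
N = -75/4 (N = ((5*6)*(-5))/8 = (30*(-5))/8 = (⅛)*(-150) = -75/4 ≈ -18.750)
((-(-3)/5 - 4)*N)*h = ((-(-3)/5 - 4)*(-75/4))*1 = ((-1*(-⅗) - 4)*(-75/4))*1 = ((⅗ - 4)*(-75/4))*1 = -17/5*(-75/4)*1 = (255/4)*1 = 255/4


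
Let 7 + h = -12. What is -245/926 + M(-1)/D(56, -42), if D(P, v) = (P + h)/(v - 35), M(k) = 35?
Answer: -2504635/34262 ≈ -73.102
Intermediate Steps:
h = -19 (h = -7 - 12 = -19)
D(P, v) = (-19 + P)/(-35 + v) (D(P, v) = (P - 19)/(v - 35) = (-19 + P)/(-35 + v))
-245/926 + M(-1)/D(56, -42) = -245/926 + 35/(((-19 + 56)/(-35 - 42))) = -245*1/926 + 35/((37/(-77))) = -245/926 + 35/((-1/77*37)) = -245/926 + 35/(-37/77) = -245/926 + 35*(-77/37) = -245/926 - 2695/37 = -2504635/34262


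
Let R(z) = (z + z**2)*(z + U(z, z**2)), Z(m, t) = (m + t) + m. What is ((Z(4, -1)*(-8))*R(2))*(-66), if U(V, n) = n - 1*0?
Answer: 133056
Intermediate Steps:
U(V, n) = n (U(V, n) = n + 0 = n)
Z(m, t) = t + 2*m
R(z) = (z + z**2)**2 (R(z) = (z + z**2)*(z + z**2) = (z + z**2)**2)
((Z(4, -1)*(-8))*R(2))*(-66) = (((-1 + 2*4)*(-8))*(2**2*(1 + 2**2 + 2*2)))*(-66) = (((-1 + 8)*(-8))*(4*(1 + 4 + 4)))*(-66) = ((7*(-8))*(4*9))*(-66) = -56*36*(-66) = -2016*(-66) = 133056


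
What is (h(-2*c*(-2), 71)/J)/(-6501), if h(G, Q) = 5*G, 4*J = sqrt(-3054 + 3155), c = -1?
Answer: 80*sqrt(101)/656601 ≈ 0.0012245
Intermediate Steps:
J = sqrt(101)/4 (J = sqrt(-3054 + 3155)/4 = sqrt(101)/4 ≈ 2.5125)
(h(-2*c*(-2), 71)/J)/(-6501) = ((5*(-2*(-1)*(-2)))/((sqrt(101)/4)))/(-6501) = ((5*(2*(-2)))*(4*sqrt(101)/101))*(-1/6501) = ((5*(-4))*(4*sqrt(101)/101))*(-1/6501) = -80*sqrt(101)/101*(-1/6501) = 80*sqrt(101)/656601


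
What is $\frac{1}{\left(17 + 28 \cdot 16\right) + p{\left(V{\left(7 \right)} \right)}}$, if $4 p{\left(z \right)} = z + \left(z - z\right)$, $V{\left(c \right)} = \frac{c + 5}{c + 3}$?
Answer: $\frac{10}{4653} \approx 0.0021491$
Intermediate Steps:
$V{\left(c \right)} = \frac{5 + c}{3 + c}$
$p{\left(z \right)} = \frac{z}{4}$ ($p{\left(z \right)} = \frac{z + \left(z - z\right)}{4} = \frac{z + 0}{4} = \frac{z}{4}$)
$\frac{1}{\left(17 + 28 \cdot 16\right) + p{\left(V{\left(7 \right)} \right)}} = \frac{1}{\left(17 + 28 \cdot 16\right) + \frac{\frac{1}{3 + 7} \left(5 + 7\right)}{4}} = \frac{1}{\left(17 + 448\right) + \frac{\frac{1}{10} \cdot 12}{4}} = \frac{1}{465 + \frac{\frac{1}{10} \cdot 12}{4}} = \frac{1}{465 + \frac{1}{4} \cdot \frac{6}{5}} = \frac{1}{465 + \frac{3}{10}} = \frac{1}{\frac{4653}{10}} = \frac{10}{4653}$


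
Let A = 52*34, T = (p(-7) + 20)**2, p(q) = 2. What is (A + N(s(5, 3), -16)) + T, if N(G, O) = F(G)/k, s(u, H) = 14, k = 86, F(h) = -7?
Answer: 193665/86 ≈ 2251.9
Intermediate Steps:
N(G, O) = -7/86
T = 484 (T = (2 + 20)**2 = 22**2 = 484)
A = 1768
(A + N(s(5, 3), -16)) + T = (1768 - 7/86) + 484 = 152041/86 + 484 = 193665/86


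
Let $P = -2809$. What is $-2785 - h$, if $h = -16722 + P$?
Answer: $16746$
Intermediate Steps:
$h = -19531$ ($h = -16722 - 2809 = -19531$)
$-2785 - h = -2785 - -19531 = -2785 + 19531 = 16746$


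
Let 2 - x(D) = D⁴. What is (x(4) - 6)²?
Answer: 67600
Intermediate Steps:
x(D) = 2 - D⁴
(x(4) - 6)² = ((2 - 1*4⁴) - 6)² = ((2 - 1*256) - 6)² = ((2 - 256) - 6)² = (-254 - 6)² = (-260)² = 67600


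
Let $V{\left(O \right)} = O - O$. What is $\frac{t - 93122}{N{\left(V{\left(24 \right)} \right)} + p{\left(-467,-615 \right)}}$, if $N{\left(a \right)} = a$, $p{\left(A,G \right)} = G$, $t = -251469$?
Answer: $\frac{344591}{615} \approx 560.31$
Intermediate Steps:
$V{\left(O \right)} = 0$
$\frac{t - 93122}{N{\left(V{\left(24 \right)} \right)} + p{\left(-467,-615 \right)}} = \frac{-251469 - 93122}{0 - 615} = - \frac{344591}{-615} = \left(-344591\right) \left(- \frac{1}{615}\right) = \frac{344591}{615}$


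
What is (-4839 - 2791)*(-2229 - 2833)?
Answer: 38623060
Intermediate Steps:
(-4839 - 2791)*(-2229 - 2833) = -7630*(-5062) = 38623060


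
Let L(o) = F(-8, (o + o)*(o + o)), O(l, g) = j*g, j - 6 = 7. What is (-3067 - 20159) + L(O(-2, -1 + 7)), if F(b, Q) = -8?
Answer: -23234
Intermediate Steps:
j = 13 (j = 6 + 7 = 13)
O(l, g) = 13*g
L(o) = -8
(-3067 - 20159) + L(O(-2, -1 + 7)) = (-3067 - 20159) - 8 = -23226 - 8 = -23234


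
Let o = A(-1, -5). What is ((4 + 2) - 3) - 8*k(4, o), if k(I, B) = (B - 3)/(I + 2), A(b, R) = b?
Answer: 25/3 ≈ 8.3333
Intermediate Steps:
o = -1
k(I, B) = (-3 + B)/(2 + I)
((4 + 2) - 3) - 8*k(4, o) = ((4 + 2) - 3) - 8*(-3 - 1)/(2 + 4) = (6 - 3) - 8*(-4)/6 = 3 - 4*(-4)/3 = 3 - 8*(-⅔) = 3 + 16/3 = 25/3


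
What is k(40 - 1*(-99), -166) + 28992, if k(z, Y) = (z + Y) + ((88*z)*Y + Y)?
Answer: -2001713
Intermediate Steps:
k(z, Y) = z + 2*Y + 88*Y*z (k(z, Y) = (Y + z) + (88*Y*z + Y) = (Y + z) + (Y + 88*Y*z) = z + 2*Y + 88*Y*z)
k(40 - 1*(-99), -166) + 28992 = ((40 - 1*(-99)) + 2*(-166) + 88*(-166)*(40 - 1*(-99))) + 28992 = ((40 + 99) - 332 + 88*(-166)*(40 + 99)) + 28992 = (139 - 332 + 88*(-166)*139) + 28992 = (139 - 332 - 2030512) + 28992 = -2030705 + 28992 = -2001713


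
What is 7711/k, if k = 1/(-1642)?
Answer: -12661462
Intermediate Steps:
k = -1/1642 ≈ -0.00060901
7711/k = 7711/(-1/1642) = 7711*(-1642) = -12661462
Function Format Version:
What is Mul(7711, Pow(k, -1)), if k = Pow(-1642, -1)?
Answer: -12661462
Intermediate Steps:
k = Rational(-1, 1642) ≈ -0.00060901
Mul(7711, Pow(k, -1)) = Mul(7711, Pow(Rational(-1, 1642), -1)) = Mul(7711, -1642) = -12661462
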